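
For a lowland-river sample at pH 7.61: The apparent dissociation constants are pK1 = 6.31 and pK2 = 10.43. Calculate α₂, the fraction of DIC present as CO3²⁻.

α₂ = 1 / (1 + [H⁺]/K2 + [H⁺]²/(K1K2)) = 1 / (1 + 10^+2.82 + 10^+1.52)
   = 1 / (1 + 660.69 + 33.113) = 1/694.81 = 0.001439

α₂ = 0.00144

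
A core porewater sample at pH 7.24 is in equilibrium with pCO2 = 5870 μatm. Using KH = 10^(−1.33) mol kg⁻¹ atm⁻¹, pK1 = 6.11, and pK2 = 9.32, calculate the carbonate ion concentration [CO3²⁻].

[CO2*] = KH · pCO2 = 10^(−1.33) × 5870×10^-6 = 2.746×10^-4 mol/kg
α₀ = 1/(1 + K1/[H⁺] + K1K2/[H⁺]²) = 1/(1 + 10^+1.13 + 10^-0.95) = 0.06848
DIC = [CO2*]/α₀ = 2.746×10^-4 / 0.06848 = 4.009 mmol/kg
[CO3²⁻] = α₂·DIC; α₂ = 0.007684, so [CO3²⁻] = 0.007684 × 4.009 = 0.0308 mmol/kg

[CO3²⁻] = 0.0308 mmol/kg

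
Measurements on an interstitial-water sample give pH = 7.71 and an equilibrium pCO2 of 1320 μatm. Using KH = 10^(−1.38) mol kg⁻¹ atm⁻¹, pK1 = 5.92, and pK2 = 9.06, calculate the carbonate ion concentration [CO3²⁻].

[CO2*] = KH · pCO2 = 10^(−1.38) × 1320×10^-6 = 5.503×10^-5 mol/kg
α₀ = 1/(1 + K1/[H⁺] + K1K2/[H⁺]²) = 1/(1 + 10^+1.79 + 10^+0.44) = 0.01529
DIC = [CO2*]/α₀ = 5.503×10^-5 / 0.01529 = 3.600 mmol/kg
[CO3²⁻] = α₂·DIC; α₂ = 0.04210, so [CO3²⁻] = 0.04210 × 3.600 = 0.152 mmol/kg

[CO3²⁻] = 0.152 mmol/kg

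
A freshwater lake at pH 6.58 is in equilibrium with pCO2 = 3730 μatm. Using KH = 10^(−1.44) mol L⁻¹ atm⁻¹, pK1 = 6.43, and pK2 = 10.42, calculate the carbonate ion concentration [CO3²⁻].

[CO3²⁻] = 0.0277 μmol/L

[CO2*] = KH · pCO2 = 10^(−1.44) × 3730×10^-6 = 1.354×10^-4 mol/L
α₀ = 1/(1 + K1/[H⁺] + K1K2/[H⁺]²) = 1/(1 + 10^+0.15 + 10^-3.69) = 0.4145
DIC = [CO2*]/α₀ = 1.354×10^-4 / 0.4145 = 0.3268 mmol/L
[CO3²⁻] = α₂·DIC; α₂ = 8.462×10^-5, so [CO3²⁻] = 8.462×10^-5 × 0.3268 = 2.77×10^-5 mmol/L = 0.0277 μmol/L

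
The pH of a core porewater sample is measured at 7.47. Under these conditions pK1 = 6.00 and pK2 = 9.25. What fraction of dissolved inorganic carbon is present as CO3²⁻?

α₂ = 0.0158

α₂ = 1 / (1 + [H⁺]/K2 + [H⁺]²/(K1K2)) = 1 / (1 + 10^+1.78 + 10^+0.31)
   = 1 / (1 + 60.256 + 2.0417) = 1/63.298 = 0.01580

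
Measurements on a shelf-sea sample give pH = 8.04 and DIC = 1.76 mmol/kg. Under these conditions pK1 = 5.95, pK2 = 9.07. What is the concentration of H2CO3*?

α₀ = 1 / (1 + K1/[H⁺] + K1K2/[H⁺]²) = 1 / (1 + 10^+2.09 + 10^+1.06)
   = 1 / (1 + 123.03 + 11.482) = 1/135.51 = 0.007380
[CO2*] = α₀ × DIC = 0.007380 × 1.76 = 0.0130 mmol/kg = 13.0 μmol/kg

[CO2*] = 13.0 μmol/kg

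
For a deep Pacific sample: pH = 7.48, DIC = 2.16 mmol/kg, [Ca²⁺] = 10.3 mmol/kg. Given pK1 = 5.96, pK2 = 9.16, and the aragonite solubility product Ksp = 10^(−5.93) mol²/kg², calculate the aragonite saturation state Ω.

Ω = 0.376

α₂ = 1 / (1 + [H⁺]/K2 + [H⁺]²/(K1K2)) = 1 / (1 + 10^+1.68 + 10^+0.16)
   = 1 / (1 + 47.863 + 1.4454) = 1/50.308 = 0.01988
[CO3²⁻] = α₂ × DIC = 0.01988 × 2.16 = 0.04294 mmol/kg
Ksp = 10^(−5.93) = 1.175×10^-6
Ω = [Ca²⁺][CO3²⁻]/Ksp = (10.3×10^-3)(4.294×10^-5) / 1.175×10^-6 = 0.376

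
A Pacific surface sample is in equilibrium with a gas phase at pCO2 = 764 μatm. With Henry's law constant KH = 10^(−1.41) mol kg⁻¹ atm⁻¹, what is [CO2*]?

KH = 10^(−1.41) = 3.890×10^-2 mol kg⁻¹ atm⁻¹
[CO2*] = KH · pCO2 = 3.890×10^-2 × 764×10^-6 atm = 2.97×10^-5 mol/kg

[CO2*] = 29.7 μmol/kg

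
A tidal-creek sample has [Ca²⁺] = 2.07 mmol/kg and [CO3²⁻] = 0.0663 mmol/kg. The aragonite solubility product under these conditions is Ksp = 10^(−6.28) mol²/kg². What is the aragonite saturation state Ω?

Ω = 0.262

Ksp = 10^(−6.28) = 5.248×10^-7
Ω = [Ca²⁺][CO3²⁻]/Ksp = (2.07×10^-3)(0.0663×10^-3) / 5.248×10^-7 = 0.262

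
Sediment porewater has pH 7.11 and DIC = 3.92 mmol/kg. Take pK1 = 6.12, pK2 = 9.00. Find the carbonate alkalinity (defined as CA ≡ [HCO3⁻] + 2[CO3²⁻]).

CA = 3.61 mmol/kg

CA = [HCO3⁻] + 2[CO3²⁻] = (α₁ + 2α₂)·DIC
At pH 7.11: [H⁺]/K1 = 10^-0.99 = 0.10233, K2/[H⁺] = 10^-1.89 = 0.012882
α₁ = 1/(1 + 0.10233 + 0.012882) = 1/1.1152 = 0.8967; α₂ = α₁·K2/[H⁺] = 0.01155
α₁ + 2α₂ = 0.9198
CA = 0.9198 × 3.92 = 3.61 mmol/kg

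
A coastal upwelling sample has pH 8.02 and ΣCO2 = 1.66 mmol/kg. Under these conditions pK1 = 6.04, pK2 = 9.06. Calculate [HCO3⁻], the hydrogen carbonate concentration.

α₁ = 1 / (1 + [H⁺]/K1 + K2/[H⁺]) = 1 / (1 + 10^-1.98 + 10^-1.04)
   = 1 / (1 + 0.010471 + 0.091201) = 1/1.1017 = 0.9077
[HCO3⁻] = α₁ × DIC = 0.9077 × 1.66 = 1.51 mmol/kg

[HCO3⁻] = 1.51 mmol/kg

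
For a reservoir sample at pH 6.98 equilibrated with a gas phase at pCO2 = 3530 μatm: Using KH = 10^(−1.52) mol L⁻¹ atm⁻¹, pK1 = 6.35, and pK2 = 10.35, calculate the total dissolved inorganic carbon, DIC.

[CO2*] = KH · pCO2 = 10^(−1.52) × 3530×10^-6 = 1.066×10^-4 mol/L
α₀ = 1/(1 + K1/[H⁺] + K1K2/[H⁺]²) = 1/(1 + 10^+0.63 + 10^-2.74) = 0.1898
DIC = [CO2*]/α₀ = 1.066×10^-4 / 0.1898 = 0.562 mmol/L

DIC = 0.562 mmol/L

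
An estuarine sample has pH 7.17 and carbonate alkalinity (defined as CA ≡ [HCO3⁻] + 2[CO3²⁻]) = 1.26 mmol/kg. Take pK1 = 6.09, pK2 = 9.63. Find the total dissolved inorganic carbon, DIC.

DIC = 1.36 mmol/kg

CA = [HCO3⁻] + 2[CO3²⁻] = (α₁ + 2α₂)·DIC
At pH 7.17: [H⁺]/K1 = 10^-1.08 = 0.083176, K2/[H⁺] = 10^-2.46 = 0.0034674
α₁ = 1/(1 + 0.083176 + 0.0034674) = 1/1.0866 = 0.9203; α₂ = α₁·K2/[H⁺] = 0.003191
α₁ + 2α₂ = 0.9266
DIC = CA / (α₁ + 2α₂) = 1.26 / 0.9266 = 1.36 mmol/kg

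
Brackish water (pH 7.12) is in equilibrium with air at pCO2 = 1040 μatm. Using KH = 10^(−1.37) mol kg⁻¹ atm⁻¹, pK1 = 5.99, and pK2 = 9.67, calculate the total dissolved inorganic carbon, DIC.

[CO2*] = KH · pCO2 = 10^(−1.37) × 1040×10^-6 = 4.436×10^-5 mol/kg
α₀ = 1/(1 + K1/[H⁺] + K1K2/[H⁺]²) = 1/(1 + 10^+1.13 + 10^-1.42) = 0.06883
DIC = [CO2*]/α₀ = 4.436×10^-5 / 0.06883 = 0.645 mmol/kg

DIC = 0.645 mmol/kg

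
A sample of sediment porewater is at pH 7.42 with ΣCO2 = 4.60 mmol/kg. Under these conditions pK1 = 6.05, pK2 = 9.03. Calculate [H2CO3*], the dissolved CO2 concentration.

[CO2*] = 0.184 mmol/kg

α₀ = 1 / (1 + K1/[H⁺] + K1K2/[H⁺]²) = 1 / (1 + 10^+1.37 + 10^-0.24)
   = 1 / (1 + 23.442 + 0.57544) = 1/25.018 = 0.03997
[CO2*] = α₀ × DIC = 0.03997 × 4.60 = 0.184 mmol/kg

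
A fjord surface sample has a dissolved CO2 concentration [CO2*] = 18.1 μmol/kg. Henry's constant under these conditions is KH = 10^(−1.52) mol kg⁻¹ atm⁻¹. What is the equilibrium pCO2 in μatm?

pCO2 = 599 μatm

KH = 10^(−1.52) = 3.020×10^-2 mol kg⁻¹ atm⁻¹
pCO2 = [CO2*]/KH = 18.1×10^-6 / 3.020×10^-2 = 5.99×10^-4 atm = 599 μatm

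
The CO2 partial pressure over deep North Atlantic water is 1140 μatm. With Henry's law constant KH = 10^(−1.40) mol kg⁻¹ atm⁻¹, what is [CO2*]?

KH = 10^(−1.40) = 3.981×10^-2 mol kg⁻¹ atm⁻¹
[CO2*] = KH · pCO2 = 3.981×10^-2 × 1140×10^-6 atm = 4.54×10^-5 mol/kg

[CO2*] = 45.4 μmol/kg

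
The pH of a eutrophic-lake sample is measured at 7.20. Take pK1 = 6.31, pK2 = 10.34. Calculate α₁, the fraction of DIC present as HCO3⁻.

α₁ = 1 / (1 + [H⁺]/K1 + K2/[H⁺]) = 1 / (1 + 10^-0.89 + 10^-3.14)
   = 1 / (1 + 0.12882 + 0.00072444) = 1/1.1295 = 0.8853

α₁ = 0.885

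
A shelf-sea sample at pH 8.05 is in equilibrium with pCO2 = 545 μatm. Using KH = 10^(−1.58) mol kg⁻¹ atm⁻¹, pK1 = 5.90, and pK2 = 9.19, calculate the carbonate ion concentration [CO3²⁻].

[CO3²⁻] = 0.147 mmol/kg

[CO2*] = KH · pCO2 = 10^(−1.58) × 545×10^-6 = 1.433×10^-5 mol/kg
α₀ = 1/(1 + K1/[H⁺] + K1K2/[H⁺]²) = 1/(1 + 10^+2.15 + 10^+1.01) = 0.006558
DIC = [CO2*]/α₀ = 1.433×10^-5 / 0.006558 = 2.186 mmol/kg
[CO3²⁻] = α₂·DIC; α₂ = 0.06711, so [CO3²⁻] = 0.06711 × 2.186 = 0.147 mmol/kg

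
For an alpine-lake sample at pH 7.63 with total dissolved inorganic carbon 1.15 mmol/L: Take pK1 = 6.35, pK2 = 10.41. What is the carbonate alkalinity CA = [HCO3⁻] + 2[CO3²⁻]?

CA = [HCO3⁻] + 2[CO3²⁻] = (α₁ + 2α₂)·DIC
At pH 7.63: [H⁺]/K1 = 10^-1.28 = 0.052481, K2/[H⁺] = 10^-2.78 = 0.0016596
α₁ = 1/(1 + 0.052481 + 0.0016596) = 1/1.0541 = 0.9486; α₂ = α₁·K2/[H⁺] = 0.001574
α₁ + 2α₂ = 0.9518
CA = 0.9518 × 1.15 = 1.09 mmol/L

CA = 1.09 mmol/L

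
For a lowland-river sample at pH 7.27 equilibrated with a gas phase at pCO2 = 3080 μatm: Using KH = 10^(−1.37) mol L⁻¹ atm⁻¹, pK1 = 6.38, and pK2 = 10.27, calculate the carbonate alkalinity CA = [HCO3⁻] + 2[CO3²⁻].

[CO2*] = KH · pCO2 = 10^(−1.37) × 3080×10^-6 = 1.314×10^-4 mol/L
α₀ = 1/(1 + K1/[H⁺] + K1K2/[H⁺]²) = 1/(1 + 10^+0.89 + 10^-2.11) = 0.1140
DIC = [CO2*]/α₀ = 1.314×10^-4 / 0.1140 = 1.152 mmol/L
CA = (α₁ + 2α₂)·DIC = (0.8851 + 2×0.0008851) × 1.152 = 1.02 mmol/L

CA = 1.02 mmol/L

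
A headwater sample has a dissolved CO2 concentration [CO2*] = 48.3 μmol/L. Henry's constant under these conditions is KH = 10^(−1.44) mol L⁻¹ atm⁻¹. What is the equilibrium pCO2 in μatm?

pCO2 = 1330 μatm

KH = 10^(−1.44) = 3.631×10^-2 mol L⁻¹ atm⁻¹
pCO2 = [CO2*]/KH = 48.3×10^-6 / 3.631×10^-2 = 1.33×10^-3 atm = 1330 μatm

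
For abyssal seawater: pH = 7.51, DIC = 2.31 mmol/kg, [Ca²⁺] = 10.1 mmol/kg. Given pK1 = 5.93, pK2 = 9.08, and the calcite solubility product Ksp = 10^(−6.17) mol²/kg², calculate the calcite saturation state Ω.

α₂ = 1 / (1 + [H⁺]/K2 + [H⁺]²/(K1K2)) = 1 / (1 + 10^+1.57 + 10^-0.01)
   = 1 / (1 + 37.154 + 0.97724) = 1/39.131 = 0.02556
[CO3²⁻] = α₂ × DIC = 0.02556 × 2.31 = 0.05903 mmol/kg
Ksp = 10^(−6.17) = 6.761×10^-7
Ω = [Ca²⁺][CO3²⁻]/Ksp = (10.1×10^-3)(5.903×10^-5) / 6.761×10^-7 = 0.882

Ω = 0.882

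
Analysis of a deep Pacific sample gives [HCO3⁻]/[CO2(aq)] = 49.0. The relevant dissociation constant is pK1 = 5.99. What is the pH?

From K1 = [H⁺][HCO3⁻]/[CO2(aq)]:  pH = pK1 + log₁₀([HCO3⁻]/[CO2(aq)])
log₁₀(49.0) = +1.690
pH = 5.99 + (+1.690) = 7.68

pH = 7.68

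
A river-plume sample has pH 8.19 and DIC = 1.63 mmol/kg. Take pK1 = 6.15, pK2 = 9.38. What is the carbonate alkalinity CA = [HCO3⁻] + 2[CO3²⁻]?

CA = [HCO3⁻] + 2[CO3²⁻] = (α₁ + 2α₂)·DIC
At pH 8.19: [H⁺]/K1 = 10^-2.04 = 0.0091201, K2/[H⁺] = 10^-1.19 = 0.064565
α₁ = 1/(1 + 0.0091201 + 0.064565) = 1/1.0737 = 0.9314; α₂ = α₁·K2/[H⁺] = 0.06013
α₁ + 2α₂ = 1.0516
CA = 1.0516 × 1.63 = 1.71 mmol/kg

CA = 1.71 mmol/kg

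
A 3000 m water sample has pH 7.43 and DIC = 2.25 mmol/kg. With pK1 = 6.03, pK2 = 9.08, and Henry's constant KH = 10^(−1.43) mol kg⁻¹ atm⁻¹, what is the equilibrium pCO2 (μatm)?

α₀ = 1 / (1 + K1/[H⁺] + K1K2/[H⁺]²) = 1 / (1 + 10^+1.40 + 10^-0.25)
   = 1 / (1 + 25.119 + 0.56234) = 1/26.681 = 0.03748
[CO2*] = α₀ × DIC = 0.03748 × 2.25 = 0.08433 mmol/kg
pCO2 = [CO2*]/KH = 8.433×10^-5 / 3.715×10^-2 = 2270 μatm

pCO2 = 2270 μatm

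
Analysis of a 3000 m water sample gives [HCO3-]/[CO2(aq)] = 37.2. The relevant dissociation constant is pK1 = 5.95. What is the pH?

From K1 = [H⁺][HCO3-]/[CO2(aq)]:  pH = pK1 + log₁₀([HCO3-]/[CO2(aq)])
log₁₀(37.2) = +1.571
pH = 5.95 + (+1.571) = 7.52

pH = 7.52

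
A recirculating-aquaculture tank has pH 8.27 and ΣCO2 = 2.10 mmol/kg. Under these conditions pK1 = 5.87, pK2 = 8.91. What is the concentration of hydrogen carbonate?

α₁ = 1 / (1 + [H⁺]/K1 + K2/[H⁺]) = 1 / (1 + 10^-2.40 + 10^-0.64)
   = 1 / (1 + 0.0039811 + 0.22909) = 1/1.2331 = 0.8110
[HCO3⁻] = α₁ × DIC = 0.8110 × 2.10 = 1.70 mmol/kg

[HCO3⁻] = 1.70 mmol/kg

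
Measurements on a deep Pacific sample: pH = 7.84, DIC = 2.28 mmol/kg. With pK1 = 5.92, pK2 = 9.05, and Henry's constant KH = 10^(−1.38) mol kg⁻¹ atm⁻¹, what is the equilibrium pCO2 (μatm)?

pCO2 = 612 μatm

α₀ = 1 / (1 + K1/[H⁺] + K1K2/[H⁺]²) = 1 / (1 + 10^+1.92 + 10^+0.71)
   = 1 / (1 + 83.176 + 5.1286) = 1/89.305 = 0.01120
[CO2*] = α₀ × DIC = 0.01120 × 2.28 = 0.02553 mmol/kg
pCO2 = [CO2*]/KH = 2.553×10^-5 / 4.169×10^-2 = 612 μatm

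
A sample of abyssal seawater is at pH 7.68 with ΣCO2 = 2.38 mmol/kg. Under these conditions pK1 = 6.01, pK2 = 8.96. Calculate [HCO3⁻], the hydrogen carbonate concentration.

α₁ = 1 / (1 + [H⁺]/K1 + K2/[H⁺]) = 1 / (1 + 10^-1.67 + 10^-1.28)
   = 1 / (1 + 0.021380 + 0.052481) = 1/1.0739 = 0.9312
[HCO3⁻] = α₁ × DIC = 0.9312 × 2.38 = 2.22 mmol/kg

[HCO3⁻] = 2.22 mmol/kg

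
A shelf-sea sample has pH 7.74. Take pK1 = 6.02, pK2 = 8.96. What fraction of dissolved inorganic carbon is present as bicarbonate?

α₁ = 1 / (1 + [H⁺]/K1 + K2/[H⁺]) = 1 / (1 + 10^-1.72 + 10^-1.22)
   = 1 / (1 + 0.019055 + 0.060256) = 1/1.0793 = 0.9265

α₁ = 0.927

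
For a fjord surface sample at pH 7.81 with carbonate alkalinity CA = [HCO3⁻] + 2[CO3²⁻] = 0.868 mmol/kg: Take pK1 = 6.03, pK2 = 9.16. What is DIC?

CA = [HCO3⁻] + 2[CO3²⁻] = (α₁ + 2α₂)·DIC
At pH 7.81: [H⁺]/K1 = 10^-1.78 = 0.016596, K2/[H⁺] = 10^-1.35 = 0.044668
α₁ = 1/(1 + 0.016596 + 0.044668) = 1/1.0613 = 0.9423; α₂ = α₁·K2/[H⁺] = 0.04209
α₁ + 2α₂ = 1.0265
DIC = CA / (α₁ + 2α₂) = 0.868 / 1.0265 = 0.846 mmol/kg

DIC = 0.846 mmol/kg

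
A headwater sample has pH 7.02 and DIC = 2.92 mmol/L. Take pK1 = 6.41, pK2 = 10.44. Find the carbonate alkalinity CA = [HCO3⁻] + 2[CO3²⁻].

CA = 2.35 mmol/L

CA = [HCO3⁻] + 2[CO3²⁻] = (α₁ + 2α₂)·DIC
At pH 7.02: [H⁺]/K1 = 10^-0.61 = 0.24547, K2/[H⁺] = 10^-3.42 = 0.00038019
α₁ = 1/(1 + 0.24547 + 0.00038019) = 1/1.2459 = 0.8027; α₂ = α₁·K2/[H⁺] = 0.0003052
α₁ + 2α₂ = 0.8033
CA = 0.8033 × 2.92 = 2.35 mmol/L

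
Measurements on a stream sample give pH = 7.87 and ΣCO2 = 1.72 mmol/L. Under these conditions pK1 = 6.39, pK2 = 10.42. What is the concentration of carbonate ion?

α₂ = 1 / (1 + [H⁺]/K2 + [H⁺]²/(K1K2)) = 1 / (1 + 10^+2.55 + 10^+1.07)
   = 1 / (1 + 354.81 + 11.749) = 1/367.56 = 0.002721
[CO3²⁻] = α₂ × DIC = 0.002721 × 1.72 = 0.00468 mmol/L = 4.68 μmol/L

[CO3²⁻] = 4.68 μmol/L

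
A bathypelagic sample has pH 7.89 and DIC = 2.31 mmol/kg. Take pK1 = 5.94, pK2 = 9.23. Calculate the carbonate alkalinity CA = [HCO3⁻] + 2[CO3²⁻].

CA = [HCO3⁻] + 2[CO3²⁻] = (α₁ + 2α₂)·DIC
At pH 7.89: [H⁺]/K1 = 10^-1.95 = 0.011220, K2/[H⁺] = 10^-1.34 = 0.045709
α₁ = 1/(1 + 0.011220 + 0.045709) = 1/1.0569 = 0.9461; α₂ = α₁·K2/[H⁺] = 0.04325
α₁ + 2α₂ = 1.0326
CA = 1.0326 × 2.31 = 2.39 mmol/kg

CA = 2.39 mmol/kg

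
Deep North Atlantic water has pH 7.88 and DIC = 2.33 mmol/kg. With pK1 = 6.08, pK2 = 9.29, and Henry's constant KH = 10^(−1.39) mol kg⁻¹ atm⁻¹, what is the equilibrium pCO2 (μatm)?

α₀ = 1 / (1 + K1/[H⁺] + K1K2/[H⁺]²) = 1 / (1 + 10^+1.80 + 10^+0.39)
   = 1 / (1 + 63.096 + 2.4547) = 1/66.550 = 0.01503
[CO2*] = α₀ × DIC = 0.01503 × 2.33 = 0.03501 mmol/kg
pCO2 = [CO2*]/KH = 3.501×10^-5 / 4.074×10^-2 = 859 μatm

pCO2 = 859 μatm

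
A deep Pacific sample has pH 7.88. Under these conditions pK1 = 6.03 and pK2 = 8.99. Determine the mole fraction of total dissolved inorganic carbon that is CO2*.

α₀ = 0.0129

α₀ = 1 / (1 + K1/[H⁺] + K1K2/[H⁺]²) = 1 / (1 + 10^+1.85 + 10^+0.74)
   = 1 / (1 + 70.795 + 5.4954) = 1/77.290 = 0.01294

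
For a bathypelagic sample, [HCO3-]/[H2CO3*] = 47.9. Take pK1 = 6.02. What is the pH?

pH = 7.70

From K1 = [H⁺][HCO3-]/[H2CO3*]:  pH = pK1 + log₁₀([HCO3-]/[H2CO3*])
log₁₀(47.9) = +1.680
pH = 6.02 + (+1.680) = 7.70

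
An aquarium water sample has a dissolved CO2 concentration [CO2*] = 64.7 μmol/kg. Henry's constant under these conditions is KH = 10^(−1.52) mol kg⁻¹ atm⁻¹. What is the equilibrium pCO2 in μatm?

pCO2 = 2140 μatm

KH = 10^(−1.52) = 3.020×10^-2 mol kg⁻¹ atm⁻¹
pCO2 = [CO2*]/KH = 64.7×10^-6 / 3.020×10^-2 = 2.14×10^-3 atm = 2140 μatm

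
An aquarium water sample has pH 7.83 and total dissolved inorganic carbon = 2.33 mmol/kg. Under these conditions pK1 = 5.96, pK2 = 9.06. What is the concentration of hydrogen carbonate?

α₁ = 1 / (1 + [H⁺]/K1 + K2/[H⁺]) = 1 / (1 + 10^-1.87 + 10^-1.23)
   = 1 / (1 + 0.013490 + 0.058884) = 1/1.0724 = 0.9325
[HCO3⁻] = α₁ × DIC = 0.9325 × 2.33 = 2.17 mmol/kg

[HCO3⁻] = 2.17 mmol/kg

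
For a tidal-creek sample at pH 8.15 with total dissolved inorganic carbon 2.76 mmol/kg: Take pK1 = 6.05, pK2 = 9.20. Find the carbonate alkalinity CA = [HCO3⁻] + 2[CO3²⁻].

CA = [HCO3⁻] + 2[CO3²⁻] = (α₁ + 2α₂)·DIC
At pH 8.15: [H⁺]/K1 = 10^-2.10 = 0.0079433, K2/[H⁺] = 10^-1.05 = 0.089125
α₁ = 1/(1 + 0.0079433 + 0.089125) = 1/1.0971 = 0.9115; α₂ = α₁·K2/[H⁺] = 0.08124
α₁ + 2α₂ = 1.0740
CA = 1.0740 × 2.76 = 2.96 mmol/kg

CA = 2.96 mmol/kg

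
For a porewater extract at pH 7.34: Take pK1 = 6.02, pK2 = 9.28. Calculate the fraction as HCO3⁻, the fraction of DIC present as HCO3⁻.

α₁ = 0.944

α₁ = 1 / (1 + [H⁺]/K1 + K2/[H⁺]) = 1 / (1 + 10^-1.32 + 10^-1.94)
   = 1 / (1 + 0.047863 + 0.011482) = 1/1.0593 = 0.9440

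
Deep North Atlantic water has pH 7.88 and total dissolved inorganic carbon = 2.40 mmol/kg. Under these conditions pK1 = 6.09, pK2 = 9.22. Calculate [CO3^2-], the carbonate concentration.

α₂ = 1 / (1 + [H⁺]/K2 + [H⁺]²/(K1K2)) = 1 / (1 + 10^+1.34 + 10^-0.45)
   = 1 / (1 + 21.878 + 0.35481) = 1/23.232 = 0.04304
[CO3²⁻] = α₂ × DIC = 0.04304 × 2.40 = 0.103 mmol/kg

[CO3²⁻] = 0.103 mmol/kg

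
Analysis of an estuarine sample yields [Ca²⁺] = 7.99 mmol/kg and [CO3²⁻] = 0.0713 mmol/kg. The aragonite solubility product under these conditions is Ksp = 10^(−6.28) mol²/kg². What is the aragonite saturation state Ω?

Ksp = 10^(−6.28) = 5.248×10^-7
Ω = [Ca²⁺][CO3²⁻]/Ksp = (7.99×10^-3)(0.0713×10^-3) / 5.248×10^-7 = 1.09

Ω = 1.09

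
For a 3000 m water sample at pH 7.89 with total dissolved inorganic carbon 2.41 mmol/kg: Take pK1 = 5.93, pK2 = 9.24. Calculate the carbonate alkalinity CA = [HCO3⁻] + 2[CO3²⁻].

CA = 2.49 mmol/kg

CA = [HCO3⁻] + 2[CO3²⁻] = (α₁ + 2α₂)·DIC
At pH 7.89: [H⁺]/K1 = 10^-1.96 = 0.010965, K2/[H⁺] = 10^-1.35 = 0.044668
α₁ = 1/(1 + 0.010965 + 0.044668) = 1/1.0556 = 0.9473; α₂ = α₁·K2/[H⁺] = 0.04231
α₁ + 2α₂ = 1.0319
CA = 1.0319 × 2.41 = 2.49 mmol/kg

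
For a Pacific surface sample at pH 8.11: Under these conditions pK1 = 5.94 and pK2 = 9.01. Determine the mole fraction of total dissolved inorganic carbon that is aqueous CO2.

α₀ = 1 / (1 + K1/[H⁺] + K1K2/[H⁺]²) = 1 / (1 + 10^+2.17 + 10^+1.27)
   = 1 / (1 + 147.91 + 18.621) = 1/167.53 = 0.005969

α₀ = 0.00597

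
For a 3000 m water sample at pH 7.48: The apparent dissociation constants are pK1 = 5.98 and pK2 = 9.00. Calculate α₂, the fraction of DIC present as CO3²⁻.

α₂ = 0.0284

α₂ = 1 / (1 + [H⁺]/K2 + [H⁺]²/(K1K2)) = 1 / (1 + 10^+1.52 + 10^+0.02)
   = 1 / (1 + 33.113 + 1.0471) = 1/35.160 = 0.02844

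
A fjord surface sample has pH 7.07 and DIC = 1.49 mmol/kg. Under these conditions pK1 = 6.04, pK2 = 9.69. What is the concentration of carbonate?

[CO3²⁻] = 3.26 μmol/kg

α₂ = 1 / (1 + [H⁺]/K2 + [H⁺]²/(K1K2)) = 1 / (1 + 10^+2.62 + 10^+1.59)
   = 1 / (1 + 416.87 + 38.905) = 1/456.77 = 0.002189
[CO3²⁻] = α₂ × DIC = 0.002189 × 1.49 = 0.00326 mmol/kg = 3.26 μmol/kg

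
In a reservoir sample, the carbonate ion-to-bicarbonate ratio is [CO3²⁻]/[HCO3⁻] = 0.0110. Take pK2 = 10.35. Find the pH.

From K2 = [H⁺][CO3²⁻]/[HCO3⁻]:  pH = pK2 + log₁₀([CO3²⁻]/[HCO3⁻])
log₁₀(0.0110) = -1.959
pH = 10.35 + (-1.959) = 8.39

pH = 8.39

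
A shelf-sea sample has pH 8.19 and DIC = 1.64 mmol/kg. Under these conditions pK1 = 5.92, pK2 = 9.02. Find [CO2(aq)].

[CO2*] = 7.64 μmol/kg

α₀ = 1 / (1 + K1/[H⁺] + K1K2/[H⁺]²) = 1 / (1 + 10^+2.27 + 10^+1.44)
   = 1 / (1 + 186.21 + 27.542) = 1/214.75 = 0.004657
[CO2*] = α₀ × DIC = 0.004657 × 1.64 = 0.00764 mmol/kg = 7.64 μmol/kg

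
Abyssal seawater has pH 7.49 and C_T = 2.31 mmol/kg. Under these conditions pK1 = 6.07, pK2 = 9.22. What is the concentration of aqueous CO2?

[CO2*] = 0.0831 mmol/kg

α₀ = 1 / (1 + K1/[H⁺] + K1K2/[H⁺]²) = 1 / (1 + 10^+1.42 + 10^-0.31)
   = 1 / (1 + 26.303 + 0.48978) = 1/27.792 = 0.03598
[CO2*] = α₀ × DIC = 0.03598 × 2.31 = 0.0831 mmol/kg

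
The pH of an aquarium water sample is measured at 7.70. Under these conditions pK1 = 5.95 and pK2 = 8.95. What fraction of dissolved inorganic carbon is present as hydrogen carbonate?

α₁ = 0.931

α₁ = 1 / (1 + [H⁺]/K1 + K2/[H⁺]) = 1 / (1 + 10^-1.75 + 10^-1.25)
   = 1 / (1 + 0.017783 + 0.056234) = 1/1.0740 = 0.9311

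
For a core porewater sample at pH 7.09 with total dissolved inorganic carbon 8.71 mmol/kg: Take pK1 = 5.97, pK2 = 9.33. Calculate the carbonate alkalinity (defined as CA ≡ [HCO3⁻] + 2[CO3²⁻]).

CA = 8.15 mmol/kg

CA = [HCO3⁻] + 2[CO3²⁻] = (α₁ + 2α₂)·DIC
At pH 7.09: [H⁺]/K1 = 10^-1.12 = 0.075858, K2/[H⁺] = 10^-2.24 = 0.0057544
α₁ = 1/(1 + 0.075858 + 0.0057544) = 1/1.0816 = 0.9245; α₂ = α₁·K2/[H⁺] = 0.005320
α₁ + 2α₂ = 0.9352
CA = 0.9352 × 8.71 = 8.15 mmol/kg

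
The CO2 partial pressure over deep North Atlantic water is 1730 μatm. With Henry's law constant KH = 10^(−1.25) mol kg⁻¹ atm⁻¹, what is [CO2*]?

[CO2*] = 97.3 μmol/kg

KH = 10^(−1.25) = 5.623×10^-2 mol kg⁻¹ atm⁻¹
[CO2*] = KH · pCO2 = 5.623×10^-2 × 1730×10^-6 atm = 9.73×10^-5 mol/kg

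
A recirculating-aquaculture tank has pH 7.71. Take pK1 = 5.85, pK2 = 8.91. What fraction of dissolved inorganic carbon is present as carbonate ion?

α₂ = 1 / (1 + [H⁺]/K2 + [H⁺]²/(K1K2)) = 1 / (1 + 10^+1.20 + 10^-0.66)
   = 1 / (1 + 15.849 + 0.21878) = 1/17.068 = 0.05859

α₂ = 0.0586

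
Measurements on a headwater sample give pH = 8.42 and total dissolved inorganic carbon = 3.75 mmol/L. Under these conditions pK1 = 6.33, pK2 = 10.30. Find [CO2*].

α₀ = 1 / (1 + K1/[H⁺] + K1K2/[H⁺]²) = 1 / (1 + 10^+2.09 + 10^+0.21)
   = 1 / (1 + 123.03 + 1.6218) = 1/125.65 = 0.007959
[CO2*] = α₀ × DIC = 0.007959 × 3.75 = 0.0298 mmol/L

[CO2*] = 0.0298 mmol/L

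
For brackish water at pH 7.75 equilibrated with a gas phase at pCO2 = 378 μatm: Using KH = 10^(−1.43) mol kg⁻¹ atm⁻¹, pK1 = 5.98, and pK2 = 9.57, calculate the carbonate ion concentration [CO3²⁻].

[CO2*] = KH · pCO2 = 10^(−1.43) × 378×10^-6 = 1.404×10^-5 mol/kg
α₀ = 1/(1 + K1/[H⁺] + K1K2/[H⁺]²) = 1/(1 + 10^+1.77 + 10^-0.05) = 0.01645
DIC = [CO2*]/α₀ = 1.404×10^-5 / 0.01645 = 0.8535 mmol/kg
[CO3²⁻] = α₂·DIC; α₂ = 0.01466, so [CO3²⁻] = 0.01466 × 0.8535 = 0.0125 mmol/kg = 12.5 μmol/kg

[CO3²⁻] = 12.5 μmol/kg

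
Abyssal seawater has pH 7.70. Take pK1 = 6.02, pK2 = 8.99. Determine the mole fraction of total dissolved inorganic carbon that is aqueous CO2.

α₀ = 1 / (1 + K1/[H⁺] + K1K2/[H⁺]²) = 1 / (1 + 10^+1.68 + 10^+0.39)
   = 1 / (1 + 47.863 + 2.4547) = 1/51.318 = 0.01949

α₀ = 0.0195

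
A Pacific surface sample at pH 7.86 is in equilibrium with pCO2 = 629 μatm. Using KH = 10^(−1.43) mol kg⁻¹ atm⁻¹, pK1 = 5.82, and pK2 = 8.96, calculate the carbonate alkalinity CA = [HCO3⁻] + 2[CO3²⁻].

CA = 2.97 mmol/kg

[CO2*] = KH · pCO2 = 10^(−1.43) × 629×10^-6 = 2.337×10^-5 mol/kg
α₀ = 1/(1 + K1/[H⁺] + K1K2/[H⁺]²) = 1/(1 + 10^+2.04 + 10^+0.94) = 0.008378
DIC = [CO2*]/α₀ = 2.337×10^-5 / 0.008378 = 2.789 mmol/kg
CA = (α₁ + 2α₂)·DIC = (0.9187 + 2×0.07297) × 2.789 = 2.97 mmol/kg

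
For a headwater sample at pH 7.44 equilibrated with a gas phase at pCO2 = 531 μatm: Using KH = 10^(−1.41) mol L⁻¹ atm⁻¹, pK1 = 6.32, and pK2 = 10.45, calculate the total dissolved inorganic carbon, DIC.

DIC = 0.293 mmol/L

[CO2*] = KH · pCO2 = 10^(−1.41) × 531×10^-6 = 2.066×10^-5 mol/L
α₀ = 1/(1 + K1/[H⁺] + K1K2/[H⁺]²) = 1/(1 + 10^+1.12 + 10^-1.89) = 0.07045
DIC = [CO2*]/α₀ = 2.066×10^-5 / 0.07045 = 0.293 mmol/L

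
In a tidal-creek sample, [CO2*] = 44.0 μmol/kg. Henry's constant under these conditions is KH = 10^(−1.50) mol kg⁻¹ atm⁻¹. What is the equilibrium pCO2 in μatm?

pCO2 = 1390 μatm

KH = 10^(−1.50) = 3.162×10^-2 mol kg⁻¹ atm⁻¹
pCO2 = [CO2*]/KH = 44.0×10^-6 / 3.162×10^-2 = 1.39×10^-3 atm = 1390 μatm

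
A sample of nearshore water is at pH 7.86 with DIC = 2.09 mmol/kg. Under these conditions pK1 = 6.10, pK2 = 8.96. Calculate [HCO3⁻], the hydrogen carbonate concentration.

[HCO3⁻] = 1.91 mmol/kg

α₁ = 1 / (1 + [H⁺]/K1 + K2/[H⁺]) = 1 / (1 + 10^-1.76 + 10^-1.10)
   = 1 / (1 + 0.017378 + 0.079433) = 1/1.0968 = 0.9117
[HCO3⁻] = α₁ × DIC = 0.9117 × 2.09 = 1.91 mmol/kg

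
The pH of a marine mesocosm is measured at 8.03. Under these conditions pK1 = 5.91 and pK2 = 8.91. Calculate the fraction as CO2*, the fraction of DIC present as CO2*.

α₀ = 1 / (1 + K1/[H⁺] + K1K2/[H⁺]²) = 1 / (1 + 10^+2.12 + 10^+1.24)
   = 1 / (1 + 131.83 + 17.378) = 1/150.20 = 0.006658

α₀ = 0.00666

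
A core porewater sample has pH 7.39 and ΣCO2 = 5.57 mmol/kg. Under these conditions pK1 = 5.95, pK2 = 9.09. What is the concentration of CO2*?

α₀ = 1 / (1 + K1/[H⁺] + K1K2/[H⁺]²) = 1 / (1 + 10^+1.44 + 10^-0.26)
   = 1 / (1 + 27.542 + 0.54954) = 1/29.092 = 0.03437
[CO2*] = α₀ × DIC = 0.03437 × 5.57 = 0.191 mmol/kg

[CO2*] = 0.191 mmol/kg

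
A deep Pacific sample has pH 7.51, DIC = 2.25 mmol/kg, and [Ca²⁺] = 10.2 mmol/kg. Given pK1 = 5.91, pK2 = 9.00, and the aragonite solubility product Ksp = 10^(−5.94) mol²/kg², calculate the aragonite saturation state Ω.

α₂ = 1 / (1 + [H⁺]/K2 + [H⁺]²/(K1K2)) = 1 / (1 + 10^+1.49 + 10^-0.11)
   = 1 / (1 + 30.903 + 0.77625) = 1/32.679 = 0.03060
[CO3²⁻] = α₂ × DIC = 0.03060 × 2.25 = 0.06885 mmol/kg
Ksp = 10^(−5.94) = 1.148×10^-6
Ω = [Ca²⁺][CO3²⁻]/Ksp = (10.2×10^-3)(6.885×10^-5) / 1.148×10^-6 = 0.612

Ω = 0.612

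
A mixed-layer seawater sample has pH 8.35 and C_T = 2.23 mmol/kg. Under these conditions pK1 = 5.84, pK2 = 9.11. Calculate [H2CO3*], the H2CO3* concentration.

[CO2*] = 5.86 μmol/kg

α₀ = 1 / (1 + K1/[H⁺] + K1K2/[H⁺]²) = 1 / (1 + 10^+2.51 + 10^+1.75)
   = 1 / (1 + 323.59 + 56.234) = 1/380.83 = 0.002626
[CO2*] = α₀ × DIC = 0.002626 × 2.23 = 0.00586 mmol/kg = 5.86 μmol/kg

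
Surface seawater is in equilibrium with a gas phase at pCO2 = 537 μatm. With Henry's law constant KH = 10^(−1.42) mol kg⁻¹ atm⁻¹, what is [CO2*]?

[CO2*] = 20.4 μmol/kg

KH = 10^(−1.42) = 3.802×10^-2 mol kg⁻¹ atm⁻¹
[CO2*] = KH · pCO2 = 3.802×10^-2 × 537×10^-6 atm = 2.04×10^-5 mol/kg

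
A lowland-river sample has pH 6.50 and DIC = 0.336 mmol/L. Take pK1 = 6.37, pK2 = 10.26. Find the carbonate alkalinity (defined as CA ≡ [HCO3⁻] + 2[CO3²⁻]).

CA = 0.193 mmol/L

CA = [HCO3⁻] + 2[CO3²⁻] = (α₁ + 2α₂)·DIC
At pH 6.50: [H⁺]/K1 = 10^-0.13 = 0.74131, K2/[H⁺] = 10^-3.76 = 0.00017378
α₁ = 1/(1 + 0.74131 + 0.00017378) = 1/1.7415 = 0.5742; α₂ = α₁·K2/[H⁺] = 9.979×10^-5
α₁ + 2α₂ = 0.5744
CA = 0.5744 × 0.336 = 0.193 mmol/L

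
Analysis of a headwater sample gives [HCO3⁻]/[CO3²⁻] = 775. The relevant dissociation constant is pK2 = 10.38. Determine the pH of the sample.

From K2 = [H⁺][CO3²⁻]/[HCO3⁻]:  pH = pK2 − log₁₀([HCO3⁻]/[CO3²⁻])
log₁₀(775) = +2.889
pH = 10.38 − (+2.889) = 7.49

pH = 7.49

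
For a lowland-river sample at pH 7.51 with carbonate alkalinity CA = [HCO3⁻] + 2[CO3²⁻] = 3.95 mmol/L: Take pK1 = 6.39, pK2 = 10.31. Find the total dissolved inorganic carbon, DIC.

CA = [HCO3⁻] + 2[CO3²⁻] = (α₁ + 2α₂)·DIC
At pH 7.51: [H⁺]/K1 = 10^-1.12 = 0.075858, K2/[H⁺] = 10^-2.80 = 0.0015849
α₁ = 1/(1 + 0.075858 + 0.0015849) = 1/1.0774 = 0.9281; α₂ = α₁·K2/[H⁺] = 0.001471
α₁ + 2α₂ = 0.9311
DIC = CA / (α₁ + 2α₂) = 3.95 / 0.9311 = 4.24 mmol/L

DIC = 4.24 mmol/L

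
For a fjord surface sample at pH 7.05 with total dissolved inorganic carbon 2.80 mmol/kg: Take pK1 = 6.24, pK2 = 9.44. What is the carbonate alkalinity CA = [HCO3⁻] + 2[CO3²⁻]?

CA = 2.44 mmol/kg

CA = [HCO3⁻] + 2[CO3²⁻] = (α₁ + 2α₂)·DIC
At pH 7.05: [H⁺]/K1 = 10^-0.81 = 0.15488, K2/[H⁺] = 10^-2.39 = 0.0040738
α₁ = 1/(1 + 0.15488 + 0.0040738) = 1/1.1590 = 0.8628; α₂ = α₁·K2/[H⁺] = 0.003515
α₁ + 2α₂ = 0.8699
CA = 0.8699 × 2.80 = 2.44 mmol/kg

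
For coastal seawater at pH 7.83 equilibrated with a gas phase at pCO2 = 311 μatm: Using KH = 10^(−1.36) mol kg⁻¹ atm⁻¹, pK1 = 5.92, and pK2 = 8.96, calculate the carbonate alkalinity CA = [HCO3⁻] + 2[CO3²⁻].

[CO2*] = KH · pCO2 = 10^(−1.36) × 311×10^-6 = 1.358×10^-5 mol/kg
α₀ = 1/(1 + K1/[H⁺] + K1K2/[H⁺]²) = 1/(1 + 10^+1.91 + 10^+0.78) = 0.01132
DIC = [CO2*]/α₀ = 1.358×10^-5 / 0.01132 = 1.199 mmol/kg
CA = (α₁ + 2α₂)·DIC = (0.9204 + 2×0.06823) × 1.199 = 1.27 mmol/kg

CA = 1.27 mmol/kg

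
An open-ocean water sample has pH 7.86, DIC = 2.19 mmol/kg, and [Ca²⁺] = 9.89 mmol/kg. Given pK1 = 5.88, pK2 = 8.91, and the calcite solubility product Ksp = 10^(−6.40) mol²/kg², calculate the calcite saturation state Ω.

Ω = 4.41

α₂ = 1 / (1 + [H⁺]/K2 + [H⁺]²/(K1K2)) = 1 / (1 + 10^+1.05 + 10^-0.93)
   = 1 / (1 + 11.220 + 0.11749) = 1/12.338 = 0.08105
[CO3²⁻] = α₂ × DIC = 0.08105 × 2.19 = 0.1775 mmol/kg
Ksp = 10^(−6.40) = 3.981×10^-7
Ω = [Ca²⁺][CO3²⁻]/Ksp = (9.89×10^-3)(1.775×10^-4) / 3.981×10^-7 = 4.41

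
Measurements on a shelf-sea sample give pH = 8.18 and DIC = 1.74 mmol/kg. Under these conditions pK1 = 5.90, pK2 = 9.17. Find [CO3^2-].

α₂ = 1 / (1 + [H⁺]/K2 + [H⁺]²/(K1K2)) = 1 / (1 + 10^+0.99 + 10^-1.29)
   = 1 / (1 + 9.7724 + 0.051286) = 1/10.824 = 0.09239
[CO3²⁻] = α₂ × DIC = 0.09239 × 1.74 = 0.161 mmol/kg

[CO3²⁻] = 0.161 mmol/kg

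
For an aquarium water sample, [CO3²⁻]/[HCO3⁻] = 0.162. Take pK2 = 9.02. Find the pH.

From K2 = [H⁺][CO3²⁻]/[HCO3⁻]:  pH = pK2 + log₁₀([CO3²⁻]/[HCO3⁻])
log₁₀(0.162) = -0.790
pH = 9.02 + (-0.790) = 8.23

pH = 8.23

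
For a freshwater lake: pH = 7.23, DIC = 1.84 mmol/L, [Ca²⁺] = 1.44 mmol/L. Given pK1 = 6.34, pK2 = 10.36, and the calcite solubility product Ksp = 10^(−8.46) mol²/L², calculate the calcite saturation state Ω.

α₂ = 1 / (1 + [H⁺]/K2 + [H⁺]²/(K1K2)) = 1 / (1 + 10^+3.13 + 10^+2.24)
   = 1 / (1 + 1349.0 + 173.78) = 1/1523.7 = 0.0006563
[CO3²⁻] = α₂ × DIC = 0.0006563 × 1.84 = 0.001208 mmol/L = 1.208 μmol/L
Ksp = 10^(−8.46) = 3.467×10^-9
Ω = [Ca²⁺][CO3²⁻]/Ksp = (1.44×10^-3)(1.208×10^-6) / 3.467×10^-9 = 0.501

Ω = 0.501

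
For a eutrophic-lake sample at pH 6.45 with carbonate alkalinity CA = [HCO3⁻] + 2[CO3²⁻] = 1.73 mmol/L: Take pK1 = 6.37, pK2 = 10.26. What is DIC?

CA = [HCO3⁻] + 2[CO3²⁻] = (α₁ + 2α₂)·DIC
At pH 6.45: [H⁺]/K1 = 10^-0.08 = 0.83176, K2/[H⁺] = 10^-3.81 = 0.00015488
α₁ = 1/(1 + 0.83176 + 0.00015488) = 1/1.8319 = 0.5459; α₂ = α₁·K2/[H⁺] = 8.455×10^-5
α₁ + 2α₂ = 0.5460
DIC = CA / (α₁ + 2α₂) = 1.73 / 0.5460 = 3.17 mmol/L

DIC = 3.17 mmol/L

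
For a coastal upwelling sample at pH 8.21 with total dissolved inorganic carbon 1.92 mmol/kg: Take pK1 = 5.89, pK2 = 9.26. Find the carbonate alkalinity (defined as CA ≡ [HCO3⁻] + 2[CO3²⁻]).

CA = 2.07 mmol/kg

CA = [HCO3⁻] + 2[CO3²⁻] = (α₁ + 2α₂)·DIC
At pH 8.21: [H⁺]/K1 = 10^-2.32 = 0.0047863, K2/[H⁺] = 10^-1.05 = 0.089125
α₁ = 1/(1 + 0.0047863 + 0.089125) = 1/1.0939 = 0.9142; α₂ = α₁·K2/[H⁺] = 0.08147
α₁ + 2α₂ = 1.0771
CA = 1.0771 × 1.92 = 2.07 mmol/kg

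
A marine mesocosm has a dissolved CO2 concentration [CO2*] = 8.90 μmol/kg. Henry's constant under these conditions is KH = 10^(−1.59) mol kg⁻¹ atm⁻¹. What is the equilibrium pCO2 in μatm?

KH = 10^(−1.59) = 2.570×10^-2 mol kg⁻¹ atm⁻¹
pCO2 = [CO2*]/KH = 8.90×10^-6 / 2.570×10^-2 = 3.46×10^-4 atm = 346 μatm

pCO2 = 346 μatm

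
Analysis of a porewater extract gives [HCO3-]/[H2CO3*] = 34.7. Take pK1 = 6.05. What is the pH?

pH = 7.59

From K1 = [H⁺][HCO3-]/[H2CO3*]:  pH = pK1 + log₁₀([HCO3-]/[H2CO3*])
log₁₀(34.7) = +1.540
pH = 6.05 + (+1.540) = 7.59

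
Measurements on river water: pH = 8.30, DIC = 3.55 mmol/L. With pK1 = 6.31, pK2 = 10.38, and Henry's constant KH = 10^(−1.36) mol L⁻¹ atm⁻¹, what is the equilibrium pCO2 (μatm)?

pCO2 = 817 μatm

α₀ = 1 / (1 + K1/[H⁺] + K1K2/[H⁺]²) = 1 / (1 + 10^+1.99 + 10^-0.09)
   = 1 / (1 + 97.724 + 0.81283) = 1/99.537 = 0.01005
[CO2*] = α₀ × DIC = 0.01005 × 3.55 = 0.03567 mmol/L
pCO2 = [CO2*]/KH = 3.567×10^-5 / 4.365×10^-2 = 817 μatm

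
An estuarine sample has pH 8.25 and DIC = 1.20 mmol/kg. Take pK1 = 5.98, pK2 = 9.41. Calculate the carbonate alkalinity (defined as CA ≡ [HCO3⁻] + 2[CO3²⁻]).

CA = [HCO3⁻] + 2[CO3²⁻] = (α₁ + 2α₂)·DIC
At pH 8.25: [H⁺]/K1 = 10^-2.27 = 0.0053703, K2/[H⁺] = 10^-1.16 = 0.069183
α₁ = 1/(1 + 0.0053703 + 0.069183) = 1/1.0746 = 0.9306; α₂ = α₁·K2/[H⁺] = 0.06438
α₁ + 2α₂ = 1.0594
CA = 1.0594 × 1.20 = 1.27 mmol/kg

CA = 1.27 mmol/kg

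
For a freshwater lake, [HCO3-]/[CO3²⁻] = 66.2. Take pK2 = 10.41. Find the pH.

From K2 = [H⁺][CO3²⁻]/[HCO3-]:  pH = pK2 − log₁₀([HCO3-]/[CO3²⁻])
log₁₀(66.2) = +1.821
pH = 10.41 − (+1.821) = 8.59

pH = 8.59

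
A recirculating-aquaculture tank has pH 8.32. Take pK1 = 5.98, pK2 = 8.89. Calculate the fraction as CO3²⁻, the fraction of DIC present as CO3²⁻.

α₂ = 0.211

α₂ = 1 / (1 + [H⁺]/K2 + [H⁺]²/(K1K2)) = 1 / (1 + 10^+0.57 + 10^-1.77)
   = 1 / (1 + 3.7154 + 0.016982) = 1/4.7323 = 0.2113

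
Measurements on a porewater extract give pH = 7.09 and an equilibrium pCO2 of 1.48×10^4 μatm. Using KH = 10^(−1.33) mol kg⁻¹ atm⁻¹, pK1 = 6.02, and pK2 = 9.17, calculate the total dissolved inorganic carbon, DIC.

[CO2*] = KH · pCO2 = 10^(−1.33) × 1.48×10^4×10^-6 = 6.922×10^-4 mol/kg
α₀ = 1/(1 + K1/[H⁺] + K1K2/[H⁺]²) = 1/(1 + 10^+1.07 + 10^-1.01) = 0.07784
DIC = [CO2*]/α₀ = 6.922×10^-4 / 0.07784 = 8.89 mmol/kg

DIC = 8.89 mmol/kg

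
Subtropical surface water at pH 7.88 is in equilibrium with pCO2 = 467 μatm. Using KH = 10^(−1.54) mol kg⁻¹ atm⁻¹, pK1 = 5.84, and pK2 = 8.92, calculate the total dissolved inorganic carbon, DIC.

DIC = 1.62 mmol/kg

[CO2*] = KH · pCO2 = 10^(−1.54) × 467×10^-6 = 1.347×10^-5 mol/kg
α₀ = 1/(1 + K1/[H⁺] + K1K2/[H⁺]²) = 1/(1 + 10^+2.04 + 10^+1.00) = 0.008289
DIC = [CO2*]/α₀ = 1.347×10^-5 / 0.008289 = 1.62 mmol/kg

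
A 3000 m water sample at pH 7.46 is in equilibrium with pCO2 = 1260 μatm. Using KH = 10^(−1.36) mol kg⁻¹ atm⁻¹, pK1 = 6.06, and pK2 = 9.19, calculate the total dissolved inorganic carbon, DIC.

[CO2*] = KH · pCO2 = 10^(−1.36) × 1260×10^-6 = 5.500×10^-5 mol/kg
α₀ = 1/(1 + K1/[H⁺] + K1K2/[H⁺]²) = 1/(1 + 10^+1.40 + 10^-0.33) = 0.03761
DIC = [CO2*]/α₀ = 5.500×10^-5 / 0.03761 = 1.46 mmol/kg

DIC = 1.46 mmol/kg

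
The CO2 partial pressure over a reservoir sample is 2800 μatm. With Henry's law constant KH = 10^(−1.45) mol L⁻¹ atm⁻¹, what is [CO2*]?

KH = 10^(−1.45) = 3.548×10^-2 mol L⁻¹ atm⁻¹
[CO2*] = KH · pCO2 = 3.548×10^-2 × 2800×10^-6 atm = 9.93×10^-5 mol/L

[CO2*] = 99.3 μmol/L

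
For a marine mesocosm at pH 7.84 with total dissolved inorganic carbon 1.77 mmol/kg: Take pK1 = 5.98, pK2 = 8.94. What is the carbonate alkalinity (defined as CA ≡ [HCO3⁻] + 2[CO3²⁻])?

CA = [HCO3⁻] + 2[CO3²⁻] = (α₁ + 2α₂)·DIC
At pH 7.84: [H⁺]/K1 = 10^-1.86 = 0.013804, K2/[H⁺] = 10^-1.10 = 0.079433
α₁ = 1/(1 + 0.013804 + 0.079433) = 1/1.0932 = 0.9147; α₂ = α₁·K2/[H⁺] = 0.07266
α₁ + 2α₂ = 1.0600
CA = 1.0600 × 1.77 = 1.88 mmol/kg

CA = 1.88 mmol/kg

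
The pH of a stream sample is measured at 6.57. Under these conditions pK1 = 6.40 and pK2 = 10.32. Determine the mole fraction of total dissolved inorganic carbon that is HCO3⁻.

α₁ = 1 / (1 + [H⁺]/K1 + K2/[H⁺]) = 1 / (1 + 10^-0.17 + 10^-3.75)
   = 1 / (1 + 0.67608 + 0.00017783) = 1/1.6763 = 0.5966

α₁ = 0.597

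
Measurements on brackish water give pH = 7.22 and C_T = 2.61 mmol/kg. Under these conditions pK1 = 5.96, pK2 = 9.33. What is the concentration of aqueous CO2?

[CO2*] = 0.135 mmol/kg

α₀ = 1 / (1 + K1/[H⁺] + K1K2/[H⁺]²) = 1 / (1 + 10^+1.26 + 10^-0.85)
   = 1 / (1 + 18.197 + 0.14125) = 1/19.338 = 0.05171
[CO2*] = α₀ × DIC = 0.05171 × 2.61 = 0.135 mmol/kg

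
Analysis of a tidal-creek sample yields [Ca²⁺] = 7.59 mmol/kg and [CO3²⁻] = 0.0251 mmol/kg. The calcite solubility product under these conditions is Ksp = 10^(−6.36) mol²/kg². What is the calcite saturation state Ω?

Ksp = 10^(−6.36) = 4.365×10^-7
Ω = [Ca²⁺][CO3²⁻]/Ksp = (7.59×10^-3)(0.0251×10^-3) / 4.365×10^-7 = 0.436

Ω = 0.436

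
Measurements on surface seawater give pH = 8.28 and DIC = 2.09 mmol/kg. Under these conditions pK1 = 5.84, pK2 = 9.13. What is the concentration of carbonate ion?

α₂ = 1 / (1 + [H⁺]/K2 + [H⁺]²/(K1K2)) = 1 / (1 + 10^+0.85 + 10^-1.59)
   = 1 / (1 + 7.0795 + 0.025704) = 1/8.1052 = 0.1234
[CO3²⁻] = α₂ × DIC = 0.1234 × 2.09 = 0.258 mmol/kg

[CO3²⁻] = 0.258 mmol/kg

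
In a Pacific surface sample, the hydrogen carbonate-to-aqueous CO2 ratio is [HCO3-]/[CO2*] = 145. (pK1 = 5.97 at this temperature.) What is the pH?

From K1 = [H⁺][HCO3-]/[CO2*]:  pH = pK1 + log₁₀([HCO3-]/[CO2*])
log₁₀(145) = +2.161
pH = 5.97 + (+2.161) = 8.13

pH = 8.13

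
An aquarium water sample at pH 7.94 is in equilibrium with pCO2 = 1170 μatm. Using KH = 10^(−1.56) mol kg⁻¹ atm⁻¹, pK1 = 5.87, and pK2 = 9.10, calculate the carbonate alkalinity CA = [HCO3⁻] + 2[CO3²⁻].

[CO2*] = KH · pCO2 = 10^(−1.56) × 1170×10^-6 = 3.222×10^-5 mol/kg
α₀ = 1/(1 + K1/[H⁺] + K1K2/[H⁺]²) = 1/(1 + 10^+2.07 + 10^+0.91) = 0.007898
DIC = [CO2*]/α₀ = 3.222×10^-5 / 0.007898 = 4.080 mmol/kg
CA = (α₁ + 2α₂)·DIC = (0.9279 + 2×0.06420) × 4.080 = 4.31 mmol/kg

CA = 4.31 mmol/kg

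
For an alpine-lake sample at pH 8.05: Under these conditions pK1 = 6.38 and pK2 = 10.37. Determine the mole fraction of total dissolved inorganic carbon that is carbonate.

α₂ = 0.00466

α₂ = 1 / (1 + [H⁺]/K2 + [H⁺]²/(K1K2)) = 1 / (1 + 10^+2.32 + 10^+0.65)
   = 1 / (1 + 208.93 + 4.4668) = 1/214.40 = 0.004664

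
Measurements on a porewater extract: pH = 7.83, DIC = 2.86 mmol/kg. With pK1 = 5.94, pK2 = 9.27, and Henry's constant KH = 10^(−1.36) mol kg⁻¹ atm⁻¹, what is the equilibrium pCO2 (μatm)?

pCO2 = 804 μatm

α₀ = 1 / (1 + K1/[H⁺] + K1K2/[H⁺]²) = 1 / (1 + 10^+1.89 + 10^+0.45)
   = 1 / (1 + 77.625 + 2.8184) = 1/81.443 = 0.01228
[CO2*] = α₀ × DIC = 0.01228 × 2.86 = 0.03512 mmol/kg
pCO2 = [CO2*]/KH = 3.512×10^-5 / 4.365×10^-2 = 804 μatm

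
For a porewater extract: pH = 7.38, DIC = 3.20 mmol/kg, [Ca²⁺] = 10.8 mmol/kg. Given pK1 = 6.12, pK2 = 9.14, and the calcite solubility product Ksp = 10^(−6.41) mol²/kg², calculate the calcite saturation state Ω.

Ω = 1.44

α₂ = 1 / (1 + [H⁺]/K2 + [H⁺]²/(K1K2)) = 1 / (1 + 10^+1.76 + 10^+0.50)
   = 1 / (1 + 57.544 + 3.1623) = 1/61.706 = 0.01621
[CO3²⁻] = α₂ × DIC = 0.01621 × 3.20 = 0.05186 mmol/kg
Ksp = 10^(−6.41) = 3.890×10^-7
Ω = [Ca²⁺][CO3²⁻]/Ksp = (10.8×10^-3)(5.186×10^-5) / 3.890×10^-7 = 1.44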